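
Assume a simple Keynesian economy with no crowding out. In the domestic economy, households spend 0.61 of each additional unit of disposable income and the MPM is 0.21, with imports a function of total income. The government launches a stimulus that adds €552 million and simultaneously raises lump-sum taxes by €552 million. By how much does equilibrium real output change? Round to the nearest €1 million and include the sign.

Expenditure multiplier = 1/(1 − c + m) = 1/(1 − 0.61 + 0.21) = 1/0.6 ≈ 1.667.
ΔG contributes k·ΔG = (+€552 million) / 0.6 = +€920 million.
ΔT of +€552 million changes first-round spending by −c·ΔT = −€336.72 million, contributing k·(−c·ΔT) = (−€336.72 million) / 0.6 = −€561.2 million.
Net ΔY = k(ΔG − c·ΔT) = (+€215.28 million) / 0.6 ≈ +€359 million.

+€359 million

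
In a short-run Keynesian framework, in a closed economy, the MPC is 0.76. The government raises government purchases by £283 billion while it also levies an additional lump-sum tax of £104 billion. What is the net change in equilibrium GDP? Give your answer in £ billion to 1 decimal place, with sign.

+£849.8 billion

Expenditure multiplier = 1/(1 − MPC) = 1/(1 − 0.76) = 1/0.24 ≈ 4.167.
ΔG contributes k·ΔG = (+£283 billion) / 0.24 ≈ +£1,179.2 billion.
ΔT of +£104 billion changes first-round spending by −c·ΔT = −£79.04 billion, contributing k·(−c·ΔT) = (−£79.04 billion) / 0.24 ≈ −£329.3 billion.
Net ΔY = k(ΔG − c·ΔT) = (+£203.96 billion) / 0.24 ≈ +£849.8 billion.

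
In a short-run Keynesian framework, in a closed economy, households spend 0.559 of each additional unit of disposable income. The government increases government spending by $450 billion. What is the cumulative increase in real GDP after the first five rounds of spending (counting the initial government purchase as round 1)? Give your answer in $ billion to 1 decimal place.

Round 1 adds ΔG = $450 billion; each later round is MPC = 0.559 times the previous.
After 5 rounds: 450 + 251.55 + 140.61645 + 78.60459555 + 43.93996891245 = ΔG·(1 − c^5)/(1 − c) = 450 × (1 − 0.054583205826799)/0.441 ≈ $964.7 billion.

$964.7 billion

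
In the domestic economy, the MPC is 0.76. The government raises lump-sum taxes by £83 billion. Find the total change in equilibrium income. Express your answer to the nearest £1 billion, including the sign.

A lump-sum tax change of +£83 billion shifts disposable income by −£83 billion; first-round consumption changes by −c × ΔT = −0.76 × (+£83 billion) = −£63.08 billion.
Expenditure multiplier = 1/(1 − MPC) = 1/(1 − 0.76) = 1/0.24 ≈ 4.167.
The tax multiplier is −c × k ≈ −3.167, so ΔY = k × (−c·ΔT) = (−£63.08 billion) / 0.24 ≈ −£263 billion.

−£263 billion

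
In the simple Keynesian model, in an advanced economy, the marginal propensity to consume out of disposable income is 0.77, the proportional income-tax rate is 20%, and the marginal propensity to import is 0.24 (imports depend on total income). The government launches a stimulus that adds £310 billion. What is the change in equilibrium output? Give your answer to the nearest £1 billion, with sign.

Spending multiplier = 1/(1 − c(1−t) + m) = 1/(1 − 0.77×0.8 + 0.24) = 1/0.624 ≈ 1.603.
ΔY = k × ΔG = (+£310 billion) / 0.624 ≈ +£497 billion.

+£497 billion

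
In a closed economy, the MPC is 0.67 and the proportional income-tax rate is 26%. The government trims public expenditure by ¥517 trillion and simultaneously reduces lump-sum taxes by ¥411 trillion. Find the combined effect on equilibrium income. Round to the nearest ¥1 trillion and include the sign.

Expenditure multiplier = 1/(1 − c(1−t)) = 1/(1 − 0.67×0.74) = 1/0.5042 ≈ 1.983.
ΔG contributes k·ΔG = (−¥517 trillion) / 0.5042 ≈ −¥1,025.4 trillion.
ΔT of −¥411 trillion changes first-round spending by −c·ΔT = +¥275.37 trillion, contributing k·(−c·ΔT) = (+¥275.37 trillion) / 0.5042 ≈ +¥546.2 trillion.
Net ΔY = k(ΔG − c·ΔT) = (−¥241.63 trillion) / 0.5042 ≈ −¥479 trillion.

−¥479 trillion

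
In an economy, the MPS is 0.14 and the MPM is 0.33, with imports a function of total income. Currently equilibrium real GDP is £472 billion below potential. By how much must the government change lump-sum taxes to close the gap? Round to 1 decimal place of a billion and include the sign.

−£258.0 billion

MPC = 1 − MPS = 1 − 0.14 = 0.86.
Spending multiplier = 1/(1 − c + m) = 1/(1 − 0.86 + 0.33) = 1/0.47 ≈ 2.128.
Tax multiplier = −c·k = −0.86/0.47 ≈ −1.83. Need ΔY = +£472 billion, so ΔT = ΔY/(−c·k) = −(+£472 billion) × 0.47 / 0.86 ≈ −£258 billion.
The government should cut lump-sum taxes by £258 billion.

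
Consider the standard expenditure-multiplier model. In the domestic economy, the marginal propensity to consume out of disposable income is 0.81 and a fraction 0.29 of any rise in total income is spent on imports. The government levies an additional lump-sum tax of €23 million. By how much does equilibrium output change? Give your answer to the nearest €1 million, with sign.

−€39 million

A lump-sum tax change of +€23 million shifts disposable income by −€23 million; first-round consumption changes by −c × ΔT = −0.81 × (+€23 million) = −€18.63 million.
Expenditure multiplier = 1/(1 − c + m) = 1/(1 − 0.81 + 0.29) = 1/0.48 ≈ 2.083.
The tax multiplier is −c × k ≈ −1.688, so ΔY = k × (−c·ΔT) = (−€18.63 million) / 0.48 ≈ −€39 million.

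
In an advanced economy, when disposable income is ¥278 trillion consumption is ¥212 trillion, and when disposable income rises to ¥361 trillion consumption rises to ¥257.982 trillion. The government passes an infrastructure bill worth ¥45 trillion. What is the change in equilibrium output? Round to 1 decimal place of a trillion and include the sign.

MPC = ΔC/ΔYd = (257.982 − 212)/(361 − 278) = 45.982/83 = 0.554.
Spending multiplier = 1/(1 − MPC) = 1/(1 − 0.554) = 1/0.446 ≈ 2.242.
ΔY = k × ΔG = (+¥45 trillion) / 0.446 ≈ +¥100.9 trillion.

+¥100.9 trillion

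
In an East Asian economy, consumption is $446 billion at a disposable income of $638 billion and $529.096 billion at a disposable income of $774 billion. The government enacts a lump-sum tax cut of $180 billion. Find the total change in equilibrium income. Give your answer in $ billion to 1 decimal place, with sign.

MPC = ΔC/ΔYd = (529.096 − 446)/(774 − 638) = 83.096/136 = 0.611.
A lump-sum tax change of −$180 billion shifts disposable income by +$180 billion; first-round consumption changes by −c × ΔT = −0.611 × (−$180 billion) = +$109.98 billion.
Expenditure multiplier = 1/(1 − MPC) = 1/(1 − 0.611) = 1/0.389 ≈ 2.571.
The tax multiplier is −c × k ≈ −1.571, so ΔY = k × (−c·ΔT) = (+$109.98 billion) / 0.389 ≈ +$282.7 billion.

+$282.7 billion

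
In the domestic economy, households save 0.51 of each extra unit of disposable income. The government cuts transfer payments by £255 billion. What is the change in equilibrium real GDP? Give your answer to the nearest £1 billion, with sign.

−£245 billion

MPC = 1 − MPS = 1 − 0.51 = 0.49.
The transfer change shifts disposable income by −£255 billion, so first-round consumption changes by c·ΔTR = 0.49 × (−£255 billion) = −£124.95 billion.
Expenditure multiplier = 1/(1 − MPC) = 1/(1 − 0.49) = 1/0.51 ≈ 1.961.
The transfer multiplier is c × k ≈ 0.961, so ΔY = k × (c·ΔTR) = (−£124.95 billion) / 0.51 = −£245 billion.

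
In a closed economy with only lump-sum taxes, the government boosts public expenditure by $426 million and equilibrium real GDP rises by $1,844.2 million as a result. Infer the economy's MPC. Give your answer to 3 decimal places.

Implied spending multiplier k = ΔY/ΔG = 1,844.2/426 ≈ 4.3291.
Since k = 1/(1 − MPC), MPC = 1 − 1/k = 1 − ΔG/ΔY = 1 − 426/1,844.2 ≈ 0.769.

0.769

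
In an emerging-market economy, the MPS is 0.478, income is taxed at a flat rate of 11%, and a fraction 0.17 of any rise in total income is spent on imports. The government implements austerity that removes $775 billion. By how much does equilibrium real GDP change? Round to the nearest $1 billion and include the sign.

−$1,099 billion

MPC = 1 − MPS = 1 − 0.478 = 0.522.
Spending multiplier = 1/(1 − c(1−t) + m) = 1/(1 − 0.522×0.89 + 0.17) = 1/0.70542 ≈ 1.418.
ΔY = k × ΔG = (−$775 billion) / 0.70542 ≈ −$1,099 billion.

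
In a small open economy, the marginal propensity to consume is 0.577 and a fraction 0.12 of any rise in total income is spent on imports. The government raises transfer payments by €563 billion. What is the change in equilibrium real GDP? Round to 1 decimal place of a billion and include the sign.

+€598.3 billion

The transfer change shifts disposable income by +€563 billion, so first-round consumption changes by c·ΔTR = 0.577 × (+€563 billion) = +€324.851 billion.
Expenditure multiplier = 1/(1 − c + m) = 1/(1 − 0.577 + 0.12) = 1/0.543 ≈ 1.842.
The transfer multiplier is c × k ≈ 1.063, so ΔY = k × (c·ΔTR) = (+€324.851 billion) / 0.543 ≈ +€598.3 billion.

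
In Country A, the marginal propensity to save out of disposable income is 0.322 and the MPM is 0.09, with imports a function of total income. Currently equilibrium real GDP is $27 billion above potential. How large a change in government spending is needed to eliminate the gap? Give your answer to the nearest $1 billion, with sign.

MPC = 1 − MPS = 1 − 0.322 = 0.678.
Spending multiplier = 1/(1 − c + m) = 1/(1 − 0.678 + 0.09) = 1/0.412 ≈ 2.427.
Need ΔY = −$27 billion, so ΔG = ΔY/k = (−$27 billion) × 0.412 ≈ −$11 billion.
The government should cut government spending by $11 billion.

−$11 billion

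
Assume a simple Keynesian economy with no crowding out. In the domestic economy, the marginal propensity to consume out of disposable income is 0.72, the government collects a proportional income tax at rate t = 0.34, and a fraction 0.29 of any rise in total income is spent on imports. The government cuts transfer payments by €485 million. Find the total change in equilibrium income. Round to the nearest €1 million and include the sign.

−€429 million

The transfer change shifts disposable income by −€485 million, so first-round consumption changes by c·ΔTR = 0.72 × (−€485 million) = −€349.2 million.
Expenditure multiplier = 1/(1 − c(1−t) + m) = 1/(1 − 0.72×0.66 + 0.29) = 1/0.8148 ≈ 1.227.
The transfer multiplier is c × k ≈ 0.884, so ΔY = k × (c·ΔTR) = (−€349.2 million) / 0.8148 ≈ −€429 million.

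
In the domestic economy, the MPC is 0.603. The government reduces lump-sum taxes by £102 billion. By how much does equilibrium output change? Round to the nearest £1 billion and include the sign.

A lump-sum tax change of −£102 billion shifts disposable income by +£102 billion; first-round consumption changes by −c × ΔT = −0.603 × (−£102 billion) = +£61.506 billion.
Expenditure multiplier = 1/(1 − MPC) = 1/(1 − 0.603) = 1/0.397 ≈ 2.519.
The tax multiplier is −c × k ≈ −1.519, so ΔY = k × (−c·ΔT) = (+£61.506 billion) / 0.397 ≈ +£155 billion.

+£155 billion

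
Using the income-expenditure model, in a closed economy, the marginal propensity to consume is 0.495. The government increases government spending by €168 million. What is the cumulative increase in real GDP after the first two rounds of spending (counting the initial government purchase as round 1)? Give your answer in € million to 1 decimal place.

Round 1 adds ΔG = €168 million; each later round is MPC = 0.495 times the previous.
After 2 rounds: 168 + 83.16 = ΔG·(1 − c^2)/(1 − c) = 168 × (1 − 0.245025)/0.505 ≈ €251.2 million.

€251.2 million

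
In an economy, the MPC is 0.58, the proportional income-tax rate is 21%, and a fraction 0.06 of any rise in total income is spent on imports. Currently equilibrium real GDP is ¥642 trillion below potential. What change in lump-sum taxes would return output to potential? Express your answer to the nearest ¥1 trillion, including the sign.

−¥666 trillion

Spending multiplier = 1/(1 − c(1−t) + m) = 1/(1 − 0.58×0.79 + 0.06) = 1/0.6018 ≈ 1.662.
Tax multiplier = −c·k = −0.58/0.6018 ≈ −0.964. Need ΔY = +¥642 trillion, so ΔT = ΔY/(−c·k) = −(+¥642 trillion) × 0.6018 / 0.58 ≈ −¥666 trillion.
The government should cut lump-sum taxes by ¥666 trillion.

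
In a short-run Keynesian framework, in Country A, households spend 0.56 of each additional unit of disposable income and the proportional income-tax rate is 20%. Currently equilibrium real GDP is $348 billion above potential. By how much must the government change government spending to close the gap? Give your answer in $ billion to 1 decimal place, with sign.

−$192.1 billion

Spending multiplier = 1/(1 − c(1−t)) = 1/(1 − 0.56×0.8) = 1/0.552 ≈ 1.812.
Need ΔY = −$348 billion, so ΔG = ΔY/k = (−$348 billion) × 0.552 ≈ −$192.1 billion.
The government should cut government spending by $192.1 billion.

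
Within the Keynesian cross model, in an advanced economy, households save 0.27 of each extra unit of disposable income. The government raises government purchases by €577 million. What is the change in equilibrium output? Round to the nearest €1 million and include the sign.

+€2,137 million

MPC = 1 − MPS = 1 − 0.27 = 0.73.
Government-spending multiplier = 1/(1 − MPC) = 1/(1 − 0.73) = 1/0.27 ≈ 3.704.
ΔY = k × ΔG = (+€577 million) / 0.27 ≈ +€2,137 million.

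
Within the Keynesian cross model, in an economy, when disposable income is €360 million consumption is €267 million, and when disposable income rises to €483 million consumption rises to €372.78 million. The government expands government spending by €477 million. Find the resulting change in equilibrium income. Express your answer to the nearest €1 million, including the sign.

+€3,407 million

MPC = ΔC/ΔYd = (372.78 − 267)/(483 − 360) = 105.78/123 = 0.86.
Government-spending multiplier = 1/(1 − MPC) = 1/(1 − 0.86) = 1/0.14 ≈ 7.143.
ΔY = k × ΔG = (+€477 million) / 0.14 ≈ +€3,407 million.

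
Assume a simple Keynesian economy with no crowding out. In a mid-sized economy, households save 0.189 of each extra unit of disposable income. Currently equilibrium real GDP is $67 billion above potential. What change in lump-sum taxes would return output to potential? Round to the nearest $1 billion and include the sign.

+$16 billion

MPC = 1 − MPS = 1 − 0.189 = 0.811.
Spending multiplier = 1/(1 − MPC) = 1/(1 − 0.811) = 1/0.189 ≈ 5.291.
Tax multiplier = −c·k = −0.811/0.189 ≈ −4.291. Need ΔY = −$67 billion, so ΔT = ΔY/(−c·k) = −(−$67 billion) × 0.189 / 0.811 ≈ +$16 billion.
The government should raise lump-sum taxes by $16 billion.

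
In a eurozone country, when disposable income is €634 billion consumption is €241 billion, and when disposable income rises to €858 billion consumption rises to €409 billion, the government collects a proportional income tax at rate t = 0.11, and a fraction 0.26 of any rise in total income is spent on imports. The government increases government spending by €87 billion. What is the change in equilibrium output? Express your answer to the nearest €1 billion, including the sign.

MPC = ΔC/ΔYd = (409 − 241)/(858 − 634) = 168/224 = 0.75.
Government-spending multiplier = 1/(1 − c(1−t) + m) = 1/(1 − 0.75×0.89 + 0.26) = 1/0.5925 ≈ 1.688.
ΔY = k × ΔG = (+€87 billion) / 0.5925 ≈ +€147 billion.

+€147 billion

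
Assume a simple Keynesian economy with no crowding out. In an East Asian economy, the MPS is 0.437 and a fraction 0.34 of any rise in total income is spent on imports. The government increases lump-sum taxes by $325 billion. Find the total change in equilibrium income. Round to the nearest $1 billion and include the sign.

−$235 billion

MPC = 1 − MPS = 1 − 0.437 = 0.563.
A lump-sum tax change of +$325 billion shifts disposable income by −$325 billion; first-round consumption changes by −c × ΔT = −0.563 × (+$325 billion) = −$182.975 billion.
Expenditure multiplier = 1/(1 − c + m) = 1/(1 − 0.563 + 0.34) = 1/0.777 ≈ 1.287.
The tax multiplier is −c × k ≈ −0.725, so ΔY = k × (−c·ΔT) = (−$182.975 billion) / 0.777 ≈ −$235 billion.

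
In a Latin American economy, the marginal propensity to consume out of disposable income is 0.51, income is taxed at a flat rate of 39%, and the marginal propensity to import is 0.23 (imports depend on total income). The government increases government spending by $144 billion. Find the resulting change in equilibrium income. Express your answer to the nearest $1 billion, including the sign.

Government-spending multiplier = 1/(1 − c(1−t) + m) = 1/(1 − 0.51×0.61 + 0.23) = 1/0.9189 ≈ 1.088.
ΔY = k × ΔG = (+$144 billion) / 0.9189 ≈ +$157 billion.

+$157 billion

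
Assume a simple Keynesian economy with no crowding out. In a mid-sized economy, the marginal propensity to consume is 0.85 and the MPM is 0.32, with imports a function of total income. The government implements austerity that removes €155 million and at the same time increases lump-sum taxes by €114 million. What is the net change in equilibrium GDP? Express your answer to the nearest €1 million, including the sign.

Expenditure multiplier = 1/(1 − c + m) = 1/(1 − 0.85 + 0.32) = 1/0.47 ≈ 2.128.
ΔG contributes k·ΔG = (−€155 million) / 0.47 ≈ −€329.8 million.
ΔT of +€114 million changes first-round spending by −c·ΔT = −€96.9 million, contributing k·(−c·ΔT) = (−€96.9 million) / 0.47 ≈ −€206.2 million.
Net ΔY = k(ΔG − c·ΔT) = (−€251.9 million) / 0.47 ≈ −€536 million.

−€536 million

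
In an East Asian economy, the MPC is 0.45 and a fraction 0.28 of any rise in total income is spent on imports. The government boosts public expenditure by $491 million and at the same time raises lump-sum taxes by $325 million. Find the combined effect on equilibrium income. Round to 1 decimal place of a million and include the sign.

+$415.4 million

Expenditure multiplier = 1/(1 − c + m) = 1/(1 − 0.45 + 0.28) = 1/0.83 ≈ 1.205.
ΔG contributes k·ΔG = (+$491 million) / 0.83 ≈ +$591.6 million.
ΔT of +$325 million changes first-round spending by −c·ΔT = −$146.25 million, contributing k·(−c·ΔT) = (−$146.25 million) / 0.83 ≈ −$176.2 million.
Net ΔY = k(ΔG − c·ΔT) = (+$344.75 million) / 0.83 ≈ +$415.4 million.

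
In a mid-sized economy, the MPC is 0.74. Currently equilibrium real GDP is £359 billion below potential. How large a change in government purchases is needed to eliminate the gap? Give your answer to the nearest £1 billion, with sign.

+£93 billion

Spending multiplier = 1/(1 − MPC) = 1/(1 − 0.74) = 1/0.26 ≈ 3.846.
Need ΔY = +£359 billion, so ΔG = ΔY/k = (+£359 billion) × 0.26 ≈ +£93 billion.
The government should increase government purchases by £93 billion.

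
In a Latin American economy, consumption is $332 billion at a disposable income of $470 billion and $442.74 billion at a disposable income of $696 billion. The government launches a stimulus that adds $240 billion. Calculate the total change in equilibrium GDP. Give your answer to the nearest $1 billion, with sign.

MPC = ΔC/ΔYd = (442.74 − 332)/(696 − 470) = 110.74/226 = 0.49.
Expenditure multiplier = 1/(1 − MPC) = 1/(1 − 0.49) = 1/0.51 ≈ 1.961.
ΔY = k × ΔG = (+$240 billion) / 0.51 ≈ +$471 billion.

+$471 billion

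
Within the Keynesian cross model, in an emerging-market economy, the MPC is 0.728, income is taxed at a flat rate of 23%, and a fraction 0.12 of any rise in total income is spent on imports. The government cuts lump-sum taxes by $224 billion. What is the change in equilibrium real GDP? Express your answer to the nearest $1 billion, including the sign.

A lump-sum tax change of −$224 billion shifts disposable income by +$224 billion; first-round consumption changes by −c × ΔT = −0.728 × (−$224 billion) = +$163.072 billion.
Expenditure multiplier = 1/(1 − c(1−t) + m) = 1/(1 − 0.728×0.77 + 0.12) = 1/0.55944 ≈ 1.788.
The tax multiplier is −c × k ≈ −1.301, so ΔY = k × (−c·ΔT) = (+$163.072 billion) / 0.55944 ≈ +$291 billion.

+$291 billion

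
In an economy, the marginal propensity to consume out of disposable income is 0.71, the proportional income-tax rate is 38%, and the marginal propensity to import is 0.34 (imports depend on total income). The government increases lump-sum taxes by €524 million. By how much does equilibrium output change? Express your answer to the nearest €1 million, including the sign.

A lump-sum tax change of +€524 million shifts disposable income by −€524 million; first-round consumption changes by −c × ΔT = −0.71 × (+€524 million) = −€372.04 million.
Expenditure multiplier = 1/(1 − c(1−t) + m) = 1/(1 − 0.71×0.62 + 0.34) = 1/0.8998 ≈ 1.111.
The tax multiplier is −c × k ≈ −0.789, so ΔY = k × (−c·ΔT) = (−€372.04 million) / 0.8998 ≈ −€413 million.

−€413 million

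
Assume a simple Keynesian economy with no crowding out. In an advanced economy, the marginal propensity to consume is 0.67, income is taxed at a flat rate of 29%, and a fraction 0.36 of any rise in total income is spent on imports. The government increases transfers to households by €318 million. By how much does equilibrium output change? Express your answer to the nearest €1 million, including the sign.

+€241 million

The transfer change shifts disposable income by +€318 million, so first-round consumption changes by c·ΔTR = 0.67 × (+€318 million) = +€213.06 million.
Expenditure multiplier = 1/(1 − c(1−t) + m) = 1/(1 − 0.67×0.71 + 0.36) = 1/0.8843 ≈ 1.131.
The transfer multiplier is c × k ≈ 0.758, so ΔY = k × (c·ΔTR) = (+€213.06 million) / 0.8843 ≈ +€241 million.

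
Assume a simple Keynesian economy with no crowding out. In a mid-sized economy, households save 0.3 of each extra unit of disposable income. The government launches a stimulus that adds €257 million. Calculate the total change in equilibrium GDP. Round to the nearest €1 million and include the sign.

MPC = 1 − MPS = 1 − 0.3 = 0.7.
Spending multiplier = 1/(1 − MPC) = 1/(1 − 0.7) = 1/0.3 ≈ 3.333.
ΔY = k × ΔG = (+€257 million) / 0.3 ≈ +€857 million.

+€857 million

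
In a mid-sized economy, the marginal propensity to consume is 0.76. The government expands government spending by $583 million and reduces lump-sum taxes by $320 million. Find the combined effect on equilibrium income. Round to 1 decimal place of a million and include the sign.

Expenditure multiplier = 1/(1 − MPC) = 1/(1 − 0.76) = 1/0.24 ≈ 4.167.
ΔG contributes k·ΔG = (+$583 million) / 0.24 ≈ +$2,429.2 million.
ΔT of −$320 million changes first-round spending by −c·ΔT = +$243.2 million, contributing k·(−c·ΔT) = (+$243.2 million) / 0.24 ≈ +$1,013.3 million.
Net ΔY = k(ΔG − c·ΔT) = (+$826.2 million) / 0.24 = +$3,442.5 million.

+$3,442.5 million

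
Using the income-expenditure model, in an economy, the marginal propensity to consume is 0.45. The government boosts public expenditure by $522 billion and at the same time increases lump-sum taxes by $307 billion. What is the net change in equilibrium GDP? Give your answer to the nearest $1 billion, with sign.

Expenditure multiplier = 1/(1 − MPC) = 1/(1 − 0.45) = 1/0.55 ≈ 1.818.
ΔG contributes k·ΔG = (+$522 billion) / 0.55 ≈ +$949.1 billion.
ΔT of +$307 billion changes first-round spending by −c·ΔT = −$138.15 billion, contributing k·(−c·ΔT) = (−$138.15 billion) / 0.55 ≈ −$251.2 billion.
Net ΔY = k(ΔG − c·ΔT) = (+$383.85 billion) / 0.55 ≈ +$698 billion.

+$698 billion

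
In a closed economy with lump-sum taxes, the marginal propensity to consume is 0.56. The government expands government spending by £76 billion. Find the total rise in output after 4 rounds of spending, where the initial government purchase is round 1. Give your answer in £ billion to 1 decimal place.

Round 1 adds ΔG = £76 billion; each later round is MPC = 0.56 times the previous.
After 4 rounds: 76 + 42.56 + 23.8336 + 13.346816 = ΔG·(1 − c^4)/(1 − c) = 76 × (1 − 0.09834496)/0.44 ≈ £155.7 billion.

£155.7 billion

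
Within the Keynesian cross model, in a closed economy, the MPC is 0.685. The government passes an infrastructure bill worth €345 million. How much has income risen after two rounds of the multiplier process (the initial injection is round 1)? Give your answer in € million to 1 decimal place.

Round 1 adds ΔG = €345 million; each later round is MPC = 0.685 times the previous.
After 2 rounds: 345 + 236.325 = ΔG·(1 − c^2)/(1 − c) = 345 × (1 − 0.469225)/0.315 ≈ €581.3 million.

€581.3 million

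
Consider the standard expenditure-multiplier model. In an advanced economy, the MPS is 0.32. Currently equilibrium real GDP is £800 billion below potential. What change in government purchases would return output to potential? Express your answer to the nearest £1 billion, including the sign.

+£256 billion

MPC = 1 − MPS = 1 − 0.32 = 0.68.
Spending multiplier = 1/(1 − MPC) = 1/(1 − 0.68) = 1/0.32 = 3.125.
Need ΔY = +£800 billion, so ΔG = ΔY/k = (+£800 billion) × 0.32 = +£256 billion.
The government should increase government purchases by £256 billion.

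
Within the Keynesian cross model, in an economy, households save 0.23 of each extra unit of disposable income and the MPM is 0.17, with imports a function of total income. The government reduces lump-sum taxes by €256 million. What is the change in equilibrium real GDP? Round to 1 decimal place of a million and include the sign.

+€492.8 million

MPC = 1 − MPS = 1 − 0.23 = 0.77.
A lump-sum tax change of −€256 million shifts disposable income by +€256 million; first-round consumption changes by −c × ΔT = −0.77 × (−€256 million) = +€197.12 million.
Expenditure multiplier = 1/(1 − c + m) = 1/(1 − 0.77 + 0.17) = 1/0.4 = 2.5.
The tax multiplier is −c × k = −1.925, so ΔY = k × (−c·ΔT) = (+€197.12 million) / 0.4 = +€492.8 million.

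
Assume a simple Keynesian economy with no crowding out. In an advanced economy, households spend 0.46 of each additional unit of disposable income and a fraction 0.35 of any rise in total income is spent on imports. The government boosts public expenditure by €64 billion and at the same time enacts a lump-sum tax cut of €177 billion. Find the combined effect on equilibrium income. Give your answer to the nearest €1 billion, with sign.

+€163 billion

Expenditure multiplier = 1/(1 − c + m) = 1/(1 − 0.46 + 0.35) = 1/0.89 ≈ 1.124.
ΔG contributes k·ΔG = (+€64 billion) / 0.89 ≈ +€71.9 billion.
ΔT of −€177 billion changes first-round spending by −c·ΔT = +€81.42 billion, contributing k·(−c·ΔT) = (+€81.42 billion) / 0.89 ≈ +€91.5 billion.
Net ΔY = k(ΔG − c·ΔT) = (+€145.42 billion) / 0.89 ≈ +€163 billion.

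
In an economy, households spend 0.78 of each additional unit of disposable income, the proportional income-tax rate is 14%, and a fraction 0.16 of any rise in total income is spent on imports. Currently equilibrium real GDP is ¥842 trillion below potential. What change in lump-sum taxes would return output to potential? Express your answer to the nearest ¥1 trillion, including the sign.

Spending multiplier = 1/(1 − c(1−t) + m) = 1/(1 − 0.78×0.86 + 0.16) = 1/0.4892 ≈ 2.044.
Tax multiplier = −c·k = −0.78/0.4892 ≈ −1.594. Need ΔY = +¥842 trillion, so ΔT = ΔY/(−c·k) = −(+¥842 trillion) × 0.4892 / 0.78 ≈ −¥528 trillion.
The government should cut lump-sum taxes by ¥528 trillion.

−¥528 trillion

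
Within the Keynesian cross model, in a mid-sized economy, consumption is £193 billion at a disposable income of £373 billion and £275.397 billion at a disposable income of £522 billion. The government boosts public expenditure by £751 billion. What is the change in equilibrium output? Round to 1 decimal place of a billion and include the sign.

MPC = ΔC/ΔYd = (275.397 − 193)/(522 − 373) = 82.397/149 = 0.553.
Government-spending multiplier = 1/(1 − MPC) = 1/(1 − 0.553) = 1/0.447 ≈ 2.237.
ΔY = k × ΔG = (+£751 billion) / 0.447 ≈ +£1,680.1 billion.

+£1,680.1 billion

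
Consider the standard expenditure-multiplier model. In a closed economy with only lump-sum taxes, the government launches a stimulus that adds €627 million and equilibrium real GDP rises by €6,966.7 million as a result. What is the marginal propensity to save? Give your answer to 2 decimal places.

Implied spending multiplier k = ΔY/ΔG = 6,966.7/627 ≈ 11.1112.
Since k = 1/(1 − MPC), MPC = 1 − 1/k = 1 − ΔG/ΔY = 1 − 627/6,966.7 ≈ 0.91.
MPS = 1 − MPC = 0.09.

0.09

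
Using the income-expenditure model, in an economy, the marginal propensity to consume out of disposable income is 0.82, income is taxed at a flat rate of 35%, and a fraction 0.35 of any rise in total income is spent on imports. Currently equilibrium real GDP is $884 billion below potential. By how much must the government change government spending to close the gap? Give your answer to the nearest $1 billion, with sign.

Spending multiplier = 1/(1 − c(1−t) + m) = 1/(1 − 0.82×0.65 + 0.35) = 1/0.817 ≈ 1.224.
Need ΔY = +$884 billion, so ΔG = ΔY/k = (+$884 billion) × 0.817 ≈ +$722 billion.
The government should increase government spending by $722 billion.

+$722 billion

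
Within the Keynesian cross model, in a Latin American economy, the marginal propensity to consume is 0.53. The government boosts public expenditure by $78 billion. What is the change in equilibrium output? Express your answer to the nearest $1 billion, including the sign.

+$166 billion

Spending multiplier = 1/(1 − MPC) = 1/(1 − 0.53) = 1/0.47 ≈ 2.128.
ΔY = k × ΔG = (+$78 billion) / 0.47 ≈ +$166 billion.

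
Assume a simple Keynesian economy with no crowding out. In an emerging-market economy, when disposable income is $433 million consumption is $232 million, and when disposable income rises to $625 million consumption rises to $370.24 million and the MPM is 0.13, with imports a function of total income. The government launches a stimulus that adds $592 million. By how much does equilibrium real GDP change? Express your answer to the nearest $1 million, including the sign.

+$1,444 million

MPC = ΔC/ΔYd = (370.24 − 232)/(625 − 433) = 138.24/192 = 0.72.
Expenditure multiplier = 1/(1 − c + m) = 1/(1 − 0.72 + 0.13) = 1/0.41 ≈ 2.439.
ΔY = k × ΔG = (+$592 million) / 0.41 ≈ +$1,444 million.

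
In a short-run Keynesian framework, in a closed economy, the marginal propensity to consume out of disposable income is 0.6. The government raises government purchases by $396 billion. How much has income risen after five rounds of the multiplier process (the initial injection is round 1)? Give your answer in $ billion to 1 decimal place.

$913.0 billion

Round 1 adds ΔG = $396 billion; each later round is MPC = 0.6 times the previous.
After 5 rounds: 396 + 237.6 + 142.56 + 85.536 + 51.3216 = ΔG·(1 − c^5)/(1 − c) = 396 × (1 − 0.07776)/0.4 ≈ $913 billion.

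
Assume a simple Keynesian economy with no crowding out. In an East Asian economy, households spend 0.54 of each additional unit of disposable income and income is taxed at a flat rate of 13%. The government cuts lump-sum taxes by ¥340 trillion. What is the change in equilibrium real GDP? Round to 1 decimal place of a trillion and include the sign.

A lump-sum tax change of −¥340 trillion shifts disposable income by +¥340 trillion; first-round consumption changes by −c × ΔT = −0.54 × (−¥340 trillion) = +¥183.6 trillion.
Expenditure multiplier = 1/(1 − c(1−t)) = 1/(1 − 0.54×0.87) = 1/0.5302 ≈ 1.886.
The tax multiplier is −c × k ≈ −1.018, so ΔY = k × (−c·ΔT) = (+¥183.6 trillion) / 0.5302 ≈ +¥346.3 trillion.

+¥346.3 trillion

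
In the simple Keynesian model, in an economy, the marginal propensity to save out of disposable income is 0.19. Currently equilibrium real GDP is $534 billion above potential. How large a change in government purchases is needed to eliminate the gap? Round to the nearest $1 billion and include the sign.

−$101 billion

MPC = 1 − MPS = 1 − 0.19 = 0.81.
Spending multiplier = 1/(1 − MPC) = 1/(1 − 0.81) = 1/0.19 ≈ 5.263.
Need ΔY = −$534 billion, so ΔG = ΔY/k = (−$534 billion) × 0.19 ≈ −$101 billion.
The government should cut government purchases by $101 billion.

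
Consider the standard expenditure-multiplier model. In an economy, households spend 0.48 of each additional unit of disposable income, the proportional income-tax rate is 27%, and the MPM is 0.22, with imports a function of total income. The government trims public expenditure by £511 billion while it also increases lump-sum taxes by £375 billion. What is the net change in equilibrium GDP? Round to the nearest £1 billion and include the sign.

Expenditure multiplier = 1/(1 − c(1−t) + m) = 1/(1 − 0.48×0.73 + 0.22) = 1/0.8696 ≈ 1.15.
ΔG contributes k·ΔG = (−£511 billion) / 0.8696 ≈ −£587.6 billion.
ΔT of +£375 billion changes first-round spending by −c·ΔT = −£180 billion, contributing k·(−c·ΔT) = (−£180 billion) / 0.8696 ≈ −£207 billion.
Net ΔY = k(ΔG − c·ΔT) = (−£691 billion) / 0.8696 ≈ −£795 billion.

−£795 billion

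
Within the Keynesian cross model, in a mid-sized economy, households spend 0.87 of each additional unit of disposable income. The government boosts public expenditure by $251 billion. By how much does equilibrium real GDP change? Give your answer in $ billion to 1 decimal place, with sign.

+$1,930.8 billion

Government-spending multiplier = 1/(1 − MPC) = 1/(1 − 0.87) = 1/0.13 ≈ 7.692.
ΔY = k × ΔG = (+$251 billion) / 0.13 ≈ +$1,930.8 billion.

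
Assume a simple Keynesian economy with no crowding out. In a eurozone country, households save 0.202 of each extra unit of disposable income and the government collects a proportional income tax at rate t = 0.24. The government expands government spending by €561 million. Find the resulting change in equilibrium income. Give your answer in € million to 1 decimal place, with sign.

MPC = 1 − MPS = 1 − 0.202 = 0.798.
Expenditure multiplier = 1/(1 − c(1−t)) = 1/(1 − 0.798×0.76) = 1/0.39352 ≈ 2.541.
ΔY = k × ΔG = (+€561 million) / 0.39352 ≈ +€1,425.6 million.

+€1,425.6 million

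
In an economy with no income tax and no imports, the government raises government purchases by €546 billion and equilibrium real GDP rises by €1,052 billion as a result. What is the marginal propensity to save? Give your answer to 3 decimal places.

Implied spending multiplier k = ΔY/ΔG = 1,052/546 ≈ 1.9267.
Since k = 1/(1 − MPC), MPC = 1 − 1/k = 1 − ΔG/ΔY = 1 − 546/1,052 ≈ 0.481.
MPS = 1 − MPC = 0.519.

0.519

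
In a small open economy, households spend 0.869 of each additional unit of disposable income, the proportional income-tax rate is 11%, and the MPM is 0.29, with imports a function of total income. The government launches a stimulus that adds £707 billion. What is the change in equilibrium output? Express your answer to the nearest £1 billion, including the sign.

Government-spending multiplier = 1/(1 − c(1−t) + m) = 1/(1 − 0.869×0.89 + 0.29) = 1/0.51659 ≈ 1.936.
ΔY = k × ΔG = (+£707 billion) / 0.51659 ≈ +£1,369 billion.

+£1,369 billion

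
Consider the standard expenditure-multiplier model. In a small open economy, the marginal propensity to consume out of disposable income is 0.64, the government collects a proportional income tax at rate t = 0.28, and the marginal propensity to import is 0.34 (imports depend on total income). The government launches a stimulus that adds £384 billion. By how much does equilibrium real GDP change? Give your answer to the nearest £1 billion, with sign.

Spending multiplier = 1/(1 − c(1−t) + m) = 1/(1 − 0.64×0.72 + 0.34) = 1/0.8792 ≈ 1.137.
ΔY = k × ΔG = (+£384 billion) / 0.8792 ≈ +£437 billion.

+£437 billion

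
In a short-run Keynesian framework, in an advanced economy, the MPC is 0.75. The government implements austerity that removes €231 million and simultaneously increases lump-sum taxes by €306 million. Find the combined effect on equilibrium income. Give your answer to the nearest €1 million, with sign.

−€1,842 million

Expenditure multiplier = 1/(1 − MPC) = 1/(1 − 0.75) = 1/0.25 = 4.
ΔG contributes k·ΔG = (−€231 million) / 0.25 = −€924 million.
ΔT of +€306 million changes first-round spending by −c·ΔT = −€229.5 million, contributing k·(−c·ΔT) = (−€229.5 million) / 0.25 = −€918 million.
Net ΔY = k(ΔG − c·ΔT) = (−€460.5 million) / 0.25 = −€1,842 million.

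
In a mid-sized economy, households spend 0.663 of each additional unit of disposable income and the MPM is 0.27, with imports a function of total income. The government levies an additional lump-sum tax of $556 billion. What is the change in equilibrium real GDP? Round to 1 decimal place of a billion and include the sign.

−$607.3 billion

A lump-sum tax change of +$556 billion shifts disposable income by −$556 billion; first-round consumption changes by −c × ΔT = −0.663 × (+$556 billion) = −$368.628 billion.
Expenditure multiplier = 1/(1 − c + m) = 1/(1 − 0.663 + 0.27) = 1/0.607 ≈ 1.647.
The tax multiplier is −c × k ≈ −1.092, so ΔY = k × (−c·ΔT) = (−$368.628 billion) / 0.607 ≈ −$607.3 billion.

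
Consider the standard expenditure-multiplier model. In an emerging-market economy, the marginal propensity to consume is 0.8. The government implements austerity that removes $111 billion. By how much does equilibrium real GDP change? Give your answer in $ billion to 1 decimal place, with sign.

−$555.0 billion

Expenditure multiplier = 1/(1 − MPC) = 1/(1 − 0.8) = 1/0.2 = 5.
ΔY = k × ΔG = (−$111 billion) / 0.2 = −$555 billion.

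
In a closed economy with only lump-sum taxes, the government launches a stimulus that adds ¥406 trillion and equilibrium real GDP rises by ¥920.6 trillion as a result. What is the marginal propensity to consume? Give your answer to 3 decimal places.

0.559

Implied spending multiplier k = ΔY/ΔG = 920.6/406 ≈ 2.2675.
Since k = 1/(1 − MPC), MPC = 1 − 1/k = 1 − ΔG/ΔY = 1 − 406/920.6 ≈ 0.559.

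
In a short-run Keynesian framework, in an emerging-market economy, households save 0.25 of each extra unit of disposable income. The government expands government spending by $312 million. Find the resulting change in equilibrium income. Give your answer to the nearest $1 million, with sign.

+$1,248 million

MPC = 1 − MPS = 1 − 0.25 = 0.75.
Expenditure multiplier = 1/(1 − MPC) = 1/(1 − 0.75) = 1/0.25 = 4.
ΔY = k × ΔG = (+$312 million) / 0.25 = +$1,248 million.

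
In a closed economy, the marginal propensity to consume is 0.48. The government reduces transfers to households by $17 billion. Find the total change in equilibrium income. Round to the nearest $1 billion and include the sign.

The transfer change shifts disposable income by −$17 billion, so first-round consumption changes by c·ΔTR = 0.48 × (−$17 billion) = −$8.16 billion.
Expenditure multiplier = 1/(1 − MPC) = 1/(1 − 0.48) = 1/0.52 ≈ 1.923.
The transfer multiplier is c × k ≈ 0.923, so ΔY = k × (c·ΔTR) = (−$8.16 billion) / 0.52 ≈ −$16 billion.

−$16 billion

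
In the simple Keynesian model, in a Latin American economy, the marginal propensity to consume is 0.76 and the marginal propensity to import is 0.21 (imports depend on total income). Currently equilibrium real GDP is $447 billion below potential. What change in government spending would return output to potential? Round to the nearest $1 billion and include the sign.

Spending multiplier = 1/(1 − c + m) = 1/(1 − 0.76 + 0.21) = 1/0.45 ≈ 2.222.
Need ΔY = +$447 billion, so ΔG = ΔY/k = (+$447 billion) × 0.45 ≈ +$201 billion.
The government should increase government spending by $201 billion.

+$201 billion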